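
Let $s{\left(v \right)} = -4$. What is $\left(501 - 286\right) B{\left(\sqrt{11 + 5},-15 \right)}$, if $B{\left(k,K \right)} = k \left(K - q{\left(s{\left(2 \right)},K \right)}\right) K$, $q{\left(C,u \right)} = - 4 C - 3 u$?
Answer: $980400$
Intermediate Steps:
$B{\left(k,K \right)} = K k \left(-16 + 4 K\right)$ ($B{\left(k,K \right)} = k \left(K - \left(\left(-4\right) \left(-4\right) - 3 K\right)\right) K = k \left(K - \left(16 - 3 K\right)\right) K = k \left(K + \left(-16 + 3 K\right)\right) K = k \left(-16 + 4 K\right) K = K k \left(-16 + 4 K\right)$)
$\left(501 - 286\right) B{\left(\sqrt{11 + 5},-15 \right)} = \left(501 - 286\right) 4 \left(-15\right) \sqrt{11 + 5} \left(-4 - 15\right) = 215 \cdot 4 \left(-15\right) \sqrt{16} \left(-19\right) = 215 \cdot 4 \left(-15\right) 4 \left(-19\right) = 215 \cdot 4560 = 980400$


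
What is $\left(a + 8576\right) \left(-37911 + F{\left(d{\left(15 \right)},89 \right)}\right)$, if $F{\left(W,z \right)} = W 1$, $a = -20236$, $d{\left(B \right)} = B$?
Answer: $441867360$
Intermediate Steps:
$F{\left(W,z \right)} = W$
$\left(a + 8576\right) \left(-37911 + F{\left(d{\left(15 \right)},89 \right)}\right) = \left(-20236 + 8576\right) \left(-37911 + 15\right) = \left(-11660\right) \left(-37896\right) = 441867360$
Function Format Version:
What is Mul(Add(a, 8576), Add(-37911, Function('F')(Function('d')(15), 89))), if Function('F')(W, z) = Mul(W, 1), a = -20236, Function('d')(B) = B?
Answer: 441867360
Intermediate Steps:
Function('F')(W, z) = W
Mul(Add(a, 8576), Add(-37911, Function('F')(Function('d')(15), 89))) = Mul(Add(-20236, 8576), Add(-37911, 15)) = Mul(-11660, -37896) = 441867360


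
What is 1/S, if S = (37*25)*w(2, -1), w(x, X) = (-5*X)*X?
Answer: -1/4625 ≈ -0.00021622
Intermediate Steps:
w(x, X) = -5*X²
S = -4625 (S = (37*25)*(-5*(-1)²) = 925*(-5*1) = 925*(-5) = -4625)
1/S = 1/(-4625) = -1/4625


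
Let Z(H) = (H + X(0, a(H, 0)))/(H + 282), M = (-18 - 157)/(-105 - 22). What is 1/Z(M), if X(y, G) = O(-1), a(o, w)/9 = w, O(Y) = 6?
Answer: 35989/937 ≈ 38.409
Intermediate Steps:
a(o, w) = 9*w
X(y, G) = 6
M = 175/127 (M = -175/(-127) = -175*(-1/127) = 175/127 ≈ 1.3780)
Z(H) = (6 + H)/(282 + H) (Z(H) = (H + 6)/(H + 282) = (6 + H)/(282 + H))
1/Z(M) = 1/((6 + 175/127)/(282 + 175/127)) = 1/((937/127)/(35989/127)) = 1/((127/35989)*(937/127)) = 1/(937/35989) = 35989/937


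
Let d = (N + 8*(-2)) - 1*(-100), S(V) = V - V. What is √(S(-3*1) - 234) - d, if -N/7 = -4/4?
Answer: -91 + 3*I*√26 ≈ -91.0 + 15.297*I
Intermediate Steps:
N = 7 (N = -(-28)/4 = -7*(-1) = 7)
S(V) = 0
d = 91 (d = (7 + 8*(-2)) - 1*(-100) = (7 - 16) + 100 = -9 + 100 = 91)
√(S(-3*1) - 234) - d = √(0 - 234) - 1*91 = √(-234) - 91 = 3*I*√26 - 91 = -91 + 3*I*√26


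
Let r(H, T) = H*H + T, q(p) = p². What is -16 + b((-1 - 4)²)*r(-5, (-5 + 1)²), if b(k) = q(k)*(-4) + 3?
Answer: -102393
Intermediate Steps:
r(H, T) = T + H² (r(H, T) = H² + T = T + H²)
b(k) = 3 - 4*k² (b(k) = k²*(-4) + 3 = -4*k² + 3 = 3 - 4*k²)
-16 + b((-1 - 4)²)*r(-5, (-5 + 1)²) = -16 + (3 - 4*(-1 - 4)⁴)*((-5 + 1)² + (-5)²) = -16 + (3 - 4*((-5)²)²)*((-4)² + 25) = -16 + (3 - 4*25²)*(16 + 25) = -16 + (3 - 4*625)*41 = -16 + (3 - 2500)*41 = -16 - 2497*41 = -16 - 102377 = -102393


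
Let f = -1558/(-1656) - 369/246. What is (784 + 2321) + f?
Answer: 2570477/828 ≈ 3104.4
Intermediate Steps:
f = -463/828 (f = -1558*(-1/1656) - 369*1/246 = 779/828 - 3/2 = -463/828 ≈ -0.55918)
(784 + 2321) + f = (784 + 2321) - 463/828 = 3105 - 463/828 = 2570477/828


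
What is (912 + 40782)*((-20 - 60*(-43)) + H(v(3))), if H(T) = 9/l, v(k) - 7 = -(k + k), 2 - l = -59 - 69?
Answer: 6938069223/65 ≈ 1.0674e+8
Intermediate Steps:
l = 130 (l = 2 - (-59 - 69) = 2 - 1*(-128) = 2 + 128 = 130)
v(k) = 7 - 2*k (v(k) = 7 - (k + k) = 7 - 2*k)
H(T) = 9/130
(912 + 40782)*((-20 - 60*(-43)) + H(v(3))) = (912 + 40782)*((-20 - 60*(-43)) + 9/130) = 41694*((-20 + 2580) + 9/130) = 41694*(2560 + 9/130) = 41694*(332809/130) = 6938069223/65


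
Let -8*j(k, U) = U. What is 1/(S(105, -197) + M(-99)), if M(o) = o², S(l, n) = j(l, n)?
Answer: 8/78605 ≈ 0.00010177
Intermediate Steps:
j(k, U) = -U/8
S(l, n) = -n/8
1/(S(105, -197) + M(-99)) = 1/(-⅛*(-197) + (-99)²) = 1/(197/8 + 9801) = 1/(78605/8) = 8/78605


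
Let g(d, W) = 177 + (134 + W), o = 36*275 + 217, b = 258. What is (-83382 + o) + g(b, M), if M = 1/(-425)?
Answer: -31005451/425 ≈ -72954.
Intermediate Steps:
M = -1/425 ≈ -0.0023529
o = 10117 (o = 9900 + 217 = 10117)
g(d, W) = 311 + W
(-83382 + o) + g(b, M) = (-83382 + 10117) + (311 - 1/425) = -73265 + 132174/425 = -31005451/425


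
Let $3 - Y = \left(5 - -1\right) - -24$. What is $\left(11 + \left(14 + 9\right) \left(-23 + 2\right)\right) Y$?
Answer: $12744$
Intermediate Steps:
$Y = -27$ ($Y = 3 - \left(\left(5 - -1\right) - -24\right) = 3 - \left(\left(5 + 1\right) + 24\right) = 3 - \left(6 + 24\right) = 3 - 30 = -27$)
$\left(11 + \left(14 + 9\right) \left(-23 + 2\right)\right) Y = \left(11 + \left(14 + 9\right) \left(-23 + 2\right)\right) \left(-27\right) = \left(11 + 23 \left(-21\right)\right) \left(-27\right) = \left(11 - 483\right) \left(-27\right) = \left(-472\right) \left(-27\right) = 12744$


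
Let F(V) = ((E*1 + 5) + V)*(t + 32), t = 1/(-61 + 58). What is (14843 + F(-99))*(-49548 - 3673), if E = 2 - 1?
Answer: -633223458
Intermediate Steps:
E = 1
t = -1/3 (t = 1/(-3) = -1/3 ≈ -0.33333)
F(V) = 190 + 95*V/3 (F(V) = ((1*1 + 5) + V)*(-1/3 + 32) = ((1 + 5) + V)*(95/3) = (6 + V)*(95/3) = 190 + 95*V/3)
(14843 + F(-99))*(-49548 - 3673) = (14843 + (190 + (95/3)*(-99)))*(-49548 - 3673) = (14843 + (190 - 3135))*(-53221) = (14843 - 2945)*(-53221) = 11898*(-53221) = -633223458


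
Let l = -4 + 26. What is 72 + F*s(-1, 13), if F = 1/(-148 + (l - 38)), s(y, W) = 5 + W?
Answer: 5895/82 ≈ 71.890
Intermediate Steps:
l = 22
F = -1/164 (F = 1/(-148 + (22 - 38)) = 1/(-148 - 16) = 1/(-164) = -1/164 ≈ -0.0060976)
72 + F*s(-1, 13) = 72 - (5 + 13)/164 = 72 - 1/164*18 = 72 - 9/82 = 5895/82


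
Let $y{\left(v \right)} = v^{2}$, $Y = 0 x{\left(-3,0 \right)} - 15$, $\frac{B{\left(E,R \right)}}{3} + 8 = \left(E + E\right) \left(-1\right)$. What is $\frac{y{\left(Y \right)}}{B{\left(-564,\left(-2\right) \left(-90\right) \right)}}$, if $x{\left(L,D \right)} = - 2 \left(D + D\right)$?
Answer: $\frac{15}{224} \approx 0.066964$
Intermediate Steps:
$x{\left(L,D \right)} = - 4 D$ ($x{\left(L,D \right)} = - 2 \cdot 2 D = - 4 D$)
$B{\left(E,R \right)} = -24 - 6 E$ ($B{\left(E,R \right)} = -24 + 3 \left(E + E\right) \left(-1\right) = -24 + 3 \cdot 2 E \left(-1\right) = -24 + 3 \left(- 2 E\right) = -24 - 6 E$)
$Y = -15$ ($Y = 0 \left(\left(-4\right) 0\right) - 15 = 0 \cdot 0 - 15 = 0 - 15 = -15$)
$\frac{y{\left(Y \right)}}{B{\left(-564,\left(-2\right) \left(-90\right) \right)}} = \frac{\left(-15\right)^{2}}{-24 - -3384} = \frac{225}{-24 + 3384} = \frac{225}{3360} = 225 \cdot \frac{1}{3360} = \frac{15}{224}$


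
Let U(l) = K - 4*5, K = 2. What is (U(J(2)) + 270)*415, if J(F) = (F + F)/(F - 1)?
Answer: 104580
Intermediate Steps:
J(F) = 2*F/(-1 + F) (J(F) = (2*F)/(-1 + F) = 2*F/(-1 + F))
U(l) = -18 (U(l) = 2 - 4*5 = 2 - 20 = -18)
(U(J(2)) + 270)*415 = (-18 + 270)*415 = 252*415 = 104580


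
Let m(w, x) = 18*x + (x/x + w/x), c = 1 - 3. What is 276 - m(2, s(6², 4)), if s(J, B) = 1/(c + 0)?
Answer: 288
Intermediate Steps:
c = -2
s(J, B) = -½ (s(J, B) = 1/(-2 + 0) = 1/(-2) = -½)
m(w, x) = 1 + 18*x + w/x (m(w, x) = 18*x + (1 + w/x) = 1 + 18*x + w/x)
276 - m(2, s(6², 4)) = 276 - (1 + 18*(-½) + 2/(-½)) = 276 - (1 - 9 + 2*(-2)) = 276 - (1 - 9 - 4) = 276 - 1*(-12) = 276 + 12 = 288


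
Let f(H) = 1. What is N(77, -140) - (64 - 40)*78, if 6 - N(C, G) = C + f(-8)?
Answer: -1944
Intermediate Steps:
N(C, G) = 5 - C (N(C, G) = 6 - (C + 1) = 6 - (1 + C) = 6 + (-1 - C) = 5 - C)
N(77, -140) - (64 - 40)*78 = (5 - 1*77) - (64 - 40)*78 = (5 - 77) - 24*78 = -72 - 1*1872 = -72 - 1872 = -1944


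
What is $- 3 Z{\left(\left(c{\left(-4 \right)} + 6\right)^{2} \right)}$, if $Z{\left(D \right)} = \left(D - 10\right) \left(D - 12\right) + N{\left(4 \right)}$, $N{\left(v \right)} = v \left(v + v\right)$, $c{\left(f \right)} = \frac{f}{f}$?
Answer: $-4425$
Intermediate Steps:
$c{\left(f \right)} = 1$
$N{\left(v \right)} = 2 v^{2}$ ($N{\left(v \right)} = v 2 v = 2 v^{2}$)
$Z{\left(D \right)} = 32 + \left(-12 + D\right) \left(-10 + D\right)$ ($Z{\left(D \right)} = \left(D - 10\right) \left(D - 12\right) + 2 \cdot 4^{2} = \left(-10 + D\right) \left(-12 + D\right) + 2 \cdot 16 = \left(-12 + D\right) \left(-10 + D\right) + 32 = 32 + \left(-12 + D\right) \left(-10 + D\right)$)
$- 3 Z{\left(\left(c{\left(-4 \right)} + 6\right)^{2} \right)} = - 3 \left(152 + \left(\left(1 + 6\right)^{2}\right)^{2} - 22 \left(1 + 6\right)^{2}\right) = - 3 \left(152 + \left(7^{2}\right)^{2} - 22 \cdot 7^{2}\right) = - 3 \left(152 + 49^{2} - 1078\right) = - 3 \left(152 + 2401 - 1078\right) = \left(-3\right) 1475 = -4425$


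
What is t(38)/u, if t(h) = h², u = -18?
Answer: -722/9 ≈ -80.222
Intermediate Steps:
t(38)/u = 38²/(-18) = 1444*(-1/18) = -722/9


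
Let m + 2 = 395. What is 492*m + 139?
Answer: 193495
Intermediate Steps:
m = 393 (m = -2 + 395 = 393)
492*m + 139 = 492*393 + 139 = 193356 + 139 = 193495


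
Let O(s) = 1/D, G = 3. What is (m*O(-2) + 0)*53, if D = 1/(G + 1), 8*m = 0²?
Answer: 0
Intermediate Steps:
m = 0 (m = (⅛)*0² = (⅛)*0 = 0)
D = ¼ (D = 1/(3 + 1) = 1/4 = ¼ ≈ 0.25000)
O(s) = 4 (O(s) = 1/(¼) = 4)
(m*O(-2) + 0)*53 = (0*4 + 0)*53 = (0 + 0)*53 = 0*53 = 0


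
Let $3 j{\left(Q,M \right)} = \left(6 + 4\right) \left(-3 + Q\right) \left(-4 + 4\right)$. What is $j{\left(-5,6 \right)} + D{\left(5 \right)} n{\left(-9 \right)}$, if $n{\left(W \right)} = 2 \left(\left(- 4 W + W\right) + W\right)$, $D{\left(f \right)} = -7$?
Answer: $-252$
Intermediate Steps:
$j{\left(Q,M \right)} = 0$ ($j{\left(Q,M \right)} = \frac{\left(6 + 4\right) \left(-3 + Q\right) \left(-4 + 4\right)}{3} = \frac{10 \left(-3 + Q\right) 0}{3} = \frac{10 \cdot 0}{3} = \frac{1}{3} \cdot 0 = 0$)
$n{\left(W \right)} = - 4 W$ ($n{\left(W \right)} = 2 \left(- 3 W + W\right) = 2 \left(- 2 W\right) = - 4 W$)
$j{\left(-5,6 \right)} + D{\left(5 \right)} n{\left(-9 \right)} = 0 - 7 \left(\left(-4\right) \left(-9\right)\right) = 0 - 252 = -252$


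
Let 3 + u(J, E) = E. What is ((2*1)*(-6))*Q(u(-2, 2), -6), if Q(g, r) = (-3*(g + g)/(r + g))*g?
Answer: -72/7 ≈ -10.286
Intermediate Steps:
u(J, E) = -3 + E
Q(g, r) = -6*g²/(g + r) (Q(g, r) = (-3*2*g/(g + r))*g = (-6*g/(g + r))*g = -6*g²/(g + r))
((2*1)*(-6))*Q(u(-2, 2), -6) = ((2*1)*(-6))*(-6*(-3 + 2)²/((-3 + 2) - 6)) = (2*(-6))*(-6*(-1)²/(-1 - 6)) = -(-72)/(-7) = -(-72)*(-1)/7 = -12*6/7 = -72/7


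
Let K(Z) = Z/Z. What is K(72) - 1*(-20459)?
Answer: 20460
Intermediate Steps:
K(Z) = 1
K(72) - 1*(-20459) = 1 - 1*(-20459) = 1 + 20459 = 20460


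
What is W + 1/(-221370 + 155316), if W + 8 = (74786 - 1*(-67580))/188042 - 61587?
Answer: -382528774910869/6210463134 ≈ -61594.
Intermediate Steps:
W = -5791152312/94021 (W = -8 + ((74786 - 1*(-67580))/188042 - 61587) = -8 + ((74786 + 67580)*(1/188042) - 61587) = -8 + (142366*(1/188042) - 61587) = -8 + (71183/94021 - 61587) = -8 - 5790400144/94021 = -5791152312/94021 ≈ -61594.)
W + 1/(-221370 + 155316) = -5791152312/94021 + 1/(-221370 + 155316) = -5791152312/94021 + 1/(-66054) = -5791152312/94021 - 1/66054 = -382528774910869/6210463134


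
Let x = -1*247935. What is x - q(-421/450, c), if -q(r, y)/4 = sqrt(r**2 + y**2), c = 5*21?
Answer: -247935 + 2*sqrt(2232739741)/225 ≈ -2.4752e+5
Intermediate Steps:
c = 105
q(r, y) = -4*sqrt(r**2 + y**2)
x = -247935
x - q(-421/450, c) = -247935 - (-4)*sqrt((-421/450)**2 + 105**2) = -247935 - (-4)*sqrt((-421*1/450)**2 + 11025) = -247935 - (-4)*sqrt((-421/450)**2 + 11025) = -247935 - (-4)*sqrt(177241/202500 + 11025) = -247935 - (-4)*sqrt(2232739741/202500) = -247935 - (-4)*sqrt(2232739741)/450 = -247935 - (-2)*sqrt(2232739741)/225 = -247935 + 2*sqrt(2232739741)/225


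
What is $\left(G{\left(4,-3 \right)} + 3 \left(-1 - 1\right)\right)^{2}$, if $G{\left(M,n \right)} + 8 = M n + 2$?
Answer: $576$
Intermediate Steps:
$G{\left(M,n \right)} = -6 + M n$ ($G{\left(M,n \right)} = -8 + \left(M n + 2\right) = -8 + \left(2 + M n\right) = -6 + M n$)
$\left(G{\left(4,-3 \right)} + 3 \left(-1 - 1\right)\right)^{2} = \left(\left(-6 + 4 \left(-3\right)\right) + 3 \left(-1 - 1\right)\right)^{2} = \left(\left(-6 - 12\right) + 3 \left(-2\right)\right)^{2} = \left(-18 - 6\right)^{2} = \left(-24\right)^{2} = 576$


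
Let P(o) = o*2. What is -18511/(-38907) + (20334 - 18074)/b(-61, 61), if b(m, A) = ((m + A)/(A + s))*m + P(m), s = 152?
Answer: -42835739/2373327 ≈ -18.049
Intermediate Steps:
P(o) = 2*o
b(m, A) = 2*m + m*(A + m)/(152 + A) (b(m, A) = ((m + A)/(A + 152))*m + 2*m = ((A + m)/(152 + A))*m + 2*m = m*(A + m)/(152 + A) + 2*m = 2*m + m*(A + m)/(152 + A))
-18511/(-38907) + (20334 - 18074)/b(-61, 61) = -18511/(-38907) + (20334 - 18074)/((-61*(304 - 61 + 3*61)/(152 + 61))) = -18511*(-1/38907) + 2260/((-61*(304 - 61 + 183)/213)) = 18511/38907 + 2260/((-61*1/213*426)) = 18511/38907 + 2260/(-122) = 18511/38907 + 2260*(-1/122) = 18511/38907 - 1130/61 = -42835739/2373327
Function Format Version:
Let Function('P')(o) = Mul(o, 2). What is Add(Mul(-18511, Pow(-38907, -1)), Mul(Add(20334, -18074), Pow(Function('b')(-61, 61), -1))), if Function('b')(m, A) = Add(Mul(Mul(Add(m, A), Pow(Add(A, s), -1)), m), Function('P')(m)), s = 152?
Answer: Rational(-42835739, 2373327) ≈ -18.049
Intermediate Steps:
Function('P')(o) = Mul(2, o)
Function('b')(m, A) = Add(Mul(2, m), Mul(m, Pow(Add(152, A), -1), Add(A, m))) (Function('b')(m, A) = Add(Mul(Mul(Add(m, A), Pow(Add(A, 152), -1)), m), Mul(2, m)) = Add(Mul(Mul(Add(A, m), Pow(Add(152, A), -1)), m), Mul(2, m)) = Add(Mul(Mul(Pow(Add(152, A), -1), Add(A, m)), m), Mul(2, m)) = Add(Mul(m, Pow(Add(152, A), -1), Add(A, m)), Mul(2, m)) = Add(Mul(2, m), Mul(m, Pow(Add(152, A), -1), Add(A, m))))
Add(Mul(-18511, Pow(-38907, -1)), Mul(Add(20334, -18074), Pow(Function('b')(-61, 61), -1))) = Add(Mul(-18511, Pow(-38907, -1)), Mul(Add(20334, -18074), Pow(Mul(-61, Pow(Add(152, 61), -1), Add(304, -61, Mul(3, 61))), -1))) = Add(Mul(-18511, Rational(-1, 38907)), Mul(2260, Pow(Mul(-61, Pow(213, -1), Add(304, -61, 183)), -1))) = Add(Rational(18511, 38907), Mul(2260, Pow(Mul(-61, Rational(1, 213), 426), -1))) = Add(Rational(18511, 38907), Mul(2260, Pow(-122, -1))) = Add(Rational(18511, 38907), Mul(2260, Rational(-1, 122))) = Add(Rational(18511, 38907), Rational(-1130, 61)) = Rational(-42835739, 2373327)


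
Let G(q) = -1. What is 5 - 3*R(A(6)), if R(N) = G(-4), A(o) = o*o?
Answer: 8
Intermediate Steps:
A(o) = o²
R(N) = -1
5 - 3*R(A(6)) = 5 - 3*(-1) = 5 + 3 = 8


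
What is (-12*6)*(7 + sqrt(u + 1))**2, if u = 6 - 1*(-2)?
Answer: -7200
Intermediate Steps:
u = 8 (u = 6 + 2 = 8)
(-12*6)*(7 + sqrt(u + 1))**2 = (-12*6)*(7 + sqrt(8 + 1))**2 = -72*(7 + sqrt(9))**2 = -72*(7 + 3)**2 = -72*10**2 = -72*100 = -7200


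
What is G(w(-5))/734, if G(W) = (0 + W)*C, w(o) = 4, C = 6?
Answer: 12/367 ≈ 0.032698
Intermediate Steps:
G(W) = 6*W (G(W) = (0 + W)*6 = W*6 = 6*W)
G(w(-5))/734 = (6*4)/734 = 24*(1/734) = 12/367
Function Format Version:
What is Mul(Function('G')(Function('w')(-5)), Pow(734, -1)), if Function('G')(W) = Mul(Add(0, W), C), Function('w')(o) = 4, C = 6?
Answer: Rational(12, 367) ≈ 0.032698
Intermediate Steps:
Function('G')(W) = Mul(6, W) (Function('G')(W) = Mul(Add(0, W), 6) = Mul(W, 6) = Mul(6, W))
Mul(Function('G')(Function('w')(-5)), Pow(734, -1)) = Mul(Mul(6, 4), Pow(734, -1)) = Mul(24, Rational(1, 734)) = Rational(12, 367)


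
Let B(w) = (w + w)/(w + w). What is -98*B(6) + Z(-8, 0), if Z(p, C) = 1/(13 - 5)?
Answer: -783/8 ≈ -97.875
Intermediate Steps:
Z(p, C) = ⅛ (Z(p, C) = 1/8 = ⅛)
B(w) = 1 (B(w) = (2*w)/((2*w)) = (2*w)*(1/(2*w)) = 1)
-98*B(6) + Z(-8, 0) = -98*1 + ⅛ = -98 + ⅛ = -783/8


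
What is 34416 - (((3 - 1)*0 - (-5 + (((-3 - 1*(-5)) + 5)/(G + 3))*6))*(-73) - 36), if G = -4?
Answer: 37883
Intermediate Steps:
34416 - (((3 - 1)*0 - (-5 + (((-3 - 1*(-5)) + 5)/(G + 3))*6))*(-73) - 36) = 34416 - (((3 - 1)*0 - (-5 + (((-3 - 1*(-5)) + 5)/(-4 + 3))*6))*(-73) - 36) = 34416 - ((2*0 - (-5 + (((-3 + 5) + 5)/(-1))*6))*(-73) - 36) = 34416 - ((0 - (-5 + ((2 + 5)*(-1))*6))*(-73) - 36) = 34416 - ((0 - (-5 + (7*(-1))*6))*(-73) - 36) = 34416 - ((0 - (-5 - 7*6))*(-73) - 36) = 34416 - ((0 - (-5 - 42))*(-73) - 36) = 34416 - ((0 - 1*(-47))*(-73) - 36) = 34416 - ((0 + 47)*(-73) - 36) = 34416 - (47*(-73) - 36) = 34416 - (-3431 - 36) = 34416 - 1*(-3467) = 34416 + 3467 = 37883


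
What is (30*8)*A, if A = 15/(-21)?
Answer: -1200/7 ≈ -171.43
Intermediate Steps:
A = -5/7 (A = 15*(-1/21) = -5/7 ≈ -0.71429)
(30*8)*A = (30*8)*(-5/7) = 240*(-5/7) = -1200/7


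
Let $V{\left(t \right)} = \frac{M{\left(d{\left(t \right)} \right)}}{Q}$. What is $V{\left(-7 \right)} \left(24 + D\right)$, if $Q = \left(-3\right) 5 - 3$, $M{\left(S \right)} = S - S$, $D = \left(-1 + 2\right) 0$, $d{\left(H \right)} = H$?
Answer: $0$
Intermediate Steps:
$D = 0$ ($D = 1 \cdot 0 = 0$)
$M{\left(S \right)} = 0$
$Q = -18$ ($Q = -15 - 3 = -18$)
$V{\left(t \right)} = 0$ ($V{\left(t \right)} = \frac{0}{-18} = 0 \left(- \frac{1}{18}\right) = 0$)
$V{\left(-7 \right)} \left(24 + D\right) = 0 \left(24 + 0\right) = 0 \cdot 24 = 0$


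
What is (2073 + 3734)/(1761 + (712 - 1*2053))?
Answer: 5807/420 ≈ 13.826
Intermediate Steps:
(2073 + 3734)/(1761 + (712 - 1*2053)) = 5807/(1761 + (712 - 2053)) = 5807/(1761 - 1341) = 5807/420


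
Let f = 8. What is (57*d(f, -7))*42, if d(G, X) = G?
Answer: 19152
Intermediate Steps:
(57*d(f, -7))*42 = (57*8)*42 = 456*42 = 19152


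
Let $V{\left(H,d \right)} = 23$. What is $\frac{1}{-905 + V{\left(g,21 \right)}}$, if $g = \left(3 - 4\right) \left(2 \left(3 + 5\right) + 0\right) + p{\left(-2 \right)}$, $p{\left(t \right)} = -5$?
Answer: $- \frac{1}{882} \approx -0.0011338$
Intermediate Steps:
$g = -21$ ($g = \left(3 - 4\right) \left(2 \left(3 + 5\right) + 0\right) - 5 = - (2 \cdot 8 + 0) - 5 = - (16 + 0) - 5 = \left(-1\right) 16 - 5 = -16 - 5 = -21$)
$\frac{1}{-905 + V{\left(g,21 \right)}} = \frac{1}{-905 + 23} = \frac{1}{-882} = - \frac{1}{882}$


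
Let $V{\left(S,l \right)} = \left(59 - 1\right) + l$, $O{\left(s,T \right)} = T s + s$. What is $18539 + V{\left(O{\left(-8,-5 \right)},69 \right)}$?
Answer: $18666$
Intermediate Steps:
$O{\left(s,T \right)} = s + T s$
$V{\left(S,l \right)} = 58 + l$
$18539 + V{\left(O{\left(-8,-5 \right)},69 \right)} = 18539 + \left(58 + 69\right) = 18539 + 127 = 18666$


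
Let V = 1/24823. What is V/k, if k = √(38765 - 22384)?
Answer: √16381/406625563 ≈ 3.1476e-7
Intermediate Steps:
V = 1/24823 ≈ 4.0285e-5
k = √16381 ≈ 127.99
V/k = 1/(24823*(√16381)) = (√16381/16381)/24823 = √16381/406625563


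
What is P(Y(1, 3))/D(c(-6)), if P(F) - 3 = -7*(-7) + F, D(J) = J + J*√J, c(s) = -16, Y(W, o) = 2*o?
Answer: -29/136 + 29*I/34 ≈ -0.21324 + 0.85294*I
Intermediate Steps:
D(J) = J + J^(3/2)
P(F) = 52 + F (P(F) = 3 + (-7*(-7) + F) = 3 + (49 + F) = 52 + F)
P(Y(1, 3))/D(c(-6)) = (52 + 2*3)/(-16 + (-16)^(3/2)) = (52 + 6)/(-16 - 64*I) = 58*((-16 + 64*I)/4352) = 29*(-16 + 64*I)/2176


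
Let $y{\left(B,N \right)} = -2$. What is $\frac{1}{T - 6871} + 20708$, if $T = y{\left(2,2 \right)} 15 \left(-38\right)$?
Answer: $\frac{118677547}{5731} \approx 20708.0$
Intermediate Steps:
$T = 1140$ ($T = - 2 \cdot 15 \left(-38\right) = \left(-2\right) \left(-570\right) = 1140$)
$\frac{1}{T - 6871} + 20708 = \frac{1}{1140 - 6871} + 20708 = \frac{1}{-5731} + 20708 = - \frac{1}{5731} + 20708 = \frac{118677547}{5731}$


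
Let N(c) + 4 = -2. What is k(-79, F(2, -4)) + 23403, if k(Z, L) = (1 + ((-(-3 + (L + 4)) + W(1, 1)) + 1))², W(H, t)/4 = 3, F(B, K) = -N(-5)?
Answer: 23452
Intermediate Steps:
N(c) = -6 (N(c) = -4 - 2 = -6)
F(B, K) = 6 (F(B, K) = -1*(-6) = 6)
W(H, t) = 12 (W(H, t) = 4*3 = 12)
k(Z, L) = (13 - L)² (k(Z, L) = (1 + ((-(-3 + (L + 4)) + 12) + 1))² = (1 + ((-(-3 + (4 + L)) + 12) + 1))² = (1 + ((-(1 + L) + 12) + 1))² = (1 + (((-1 - L) + 12) + 1))² = (1 + ((11 - L) + 1))² = (1 + (12 - L))² = (13 - L)²)
k(-79, F(2, -4)) + 23403 = (13 - 1*6)² + 23403 = (13 - 6)² + 23403 = 7² + 23403 = 49 + 23403 = 23452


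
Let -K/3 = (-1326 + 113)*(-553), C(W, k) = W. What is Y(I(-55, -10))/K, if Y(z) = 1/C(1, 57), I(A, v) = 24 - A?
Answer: -1/2012367 ≈ -4.9693e-7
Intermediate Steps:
K = -2012367 (K = -3*(-1326 + 113)*(-553) = -(-3639)*(-553) = -3*670789 = -2012367)
Y(z) = 1 (Y(z) = 1/1 = 1)
Y(I(-55, -10))/K = 1/(-2012367) = 1*(-1/2012367) = -1/2012367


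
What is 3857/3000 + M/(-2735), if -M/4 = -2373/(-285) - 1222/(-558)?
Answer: 3772576933/2899647000 ≈ 1.3010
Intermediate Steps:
M = -1114936/26505 (M = -4*(-2373/(-285) - 1222/(-558)) = -4*(-2373*(-1/285) - 1222*(-1/558)) = -4*(791/95 + 611/279) = -4*278734/26505 = -1114936/26505 ≈ -42.065)
3857/3000 + M/(-2735) = 3857/3000 - 1114936/26505/(-2735) = 3857*(1/3000) - 1114936/26505*(-1/2735) = 3857/3000 + 1114936/72491175 = 3772576933/2899647000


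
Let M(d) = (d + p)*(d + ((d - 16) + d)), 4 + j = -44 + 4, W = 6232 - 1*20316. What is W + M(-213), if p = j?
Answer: 154251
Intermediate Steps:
W = -14084 (W = 6232 - 20316 = -14084)
j = -44 (j = -4 + (-44 + 4) = -4 - 40 = -44)
p = -44
M(d) = (-44 + d)*(-16 + 3*d) (M(d) = (d - 44)*(d + ((d - 16) + d)) = (-44 + d)*(d + ((-16 + d) + d)) = (-44 + d)*(d + (-16 + 2*d)) = (-44 + d)*(-16 + 3*d))
W + M(-213) = -14084 + (704 - 148*(-213) + 3*(-213)²) = -14084 + (704 + 31524 + 3*45369) = -14084 + (704 + 31524 + 136107) = -14084 + 168335 = 154251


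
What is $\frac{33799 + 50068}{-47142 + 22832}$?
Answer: $- \frac{83867}{24310} \approx -3.4499$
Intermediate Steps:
$\frac{33799 + 50068}{-47142 + 22832} = \frac{83867}{-24310} = 83867 \left(- \frac{1}{24310}\right) = - \frac{83867}{24310}$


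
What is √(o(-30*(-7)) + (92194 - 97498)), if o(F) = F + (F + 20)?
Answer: 16*I*√19 ≈ 69.742*I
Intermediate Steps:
o(F) = 20 + 2*F (o(F) = F + (20 + F) = 20 + 2*F)
√(o(-30*(-7)) + (92194 - 97498)) = √((20 + 2*(-30*(-7))) + (92194 - 97498)) = √((20 + 2*210) - 5304) = √((20 + 420) - 5304) = √(440 - 5304) = √(-4864) = 16*I*√19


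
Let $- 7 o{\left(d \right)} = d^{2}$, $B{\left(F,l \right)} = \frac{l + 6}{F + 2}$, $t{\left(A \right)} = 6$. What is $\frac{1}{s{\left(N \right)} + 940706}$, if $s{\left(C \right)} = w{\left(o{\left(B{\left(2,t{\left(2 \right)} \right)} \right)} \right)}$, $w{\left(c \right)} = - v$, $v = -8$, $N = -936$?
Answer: $\frac{1}{940714} \approx 1.063 \cdot 10^{-6}$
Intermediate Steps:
$B{\left(F,l \right)} = \frac{6 + l}{2 + F}$
$o{\left(d \right)} = - \frac{d^{2}}{7}$
$w{\left(c \right)} = 8$ ($w{\left(c \right)} = \left(-1\right) \left(-8\right) = 8$)
$s{\left(C \right)} = 8$
$\frac{1}{s{\left(N \right)} + 940706} = \frac{1}{8 + 940706} = \frac{1}{940714}$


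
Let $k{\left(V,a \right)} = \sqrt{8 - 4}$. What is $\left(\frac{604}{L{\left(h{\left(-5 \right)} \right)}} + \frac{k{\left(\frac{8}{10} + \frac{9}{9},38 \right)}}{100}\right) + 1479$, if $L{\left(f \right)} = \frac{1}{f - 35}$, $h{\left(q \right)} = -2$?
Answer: $- \frac{1043449}{50} \approx -20869.0$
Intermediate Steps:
$k{\left(V,a \right)} = 2$ ($k{\left(V,a \right)} = \sqrt{4} = 2$)
$L{\left(f \right)} = \frac{1}{-35 + f}$
$\left(\frac{604}{L{\left(h{\left(-5 \right)} \right)}} + \frac{k{\left(\frac{8}{10} + \frac{9}{9},38 \right)}}{100}\right) + 1479 = \left(\frac{604}{\frac{1}{-35 - 2}} + \frac{2}{100}\right) + 1479 = \left(\frac{604}{\frac{1}{-37}} + 2 \cdot \frac{1}{100}\right) + 1479 = \left(\frac{604}{- \frac{1}{37}} + \frac{1}{50}\right) + 1479 = \left(604 \left(-37\right) + \frac{1}{50}\right) + 1479 = \left(-22348 + \frac{1}{50}\right) + 1479 = - \frac{1117399}{50} + 1479 = - \frac{1043449}{50}$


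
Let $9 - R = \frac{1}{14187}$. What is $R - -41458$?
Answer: $\frac{588292328}{14187} \approx 41467.0$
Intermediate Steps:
$R = \frac{127682}{14187}$ ($R = 9 - \frac{1}{14187} = \frac{127682}{14187} \approx 8.9999$)
$R - -41458 = \frac{127682}{14187} - -41458 = \frac{127682}{14187} + 41458 = \frac{588292328}{14187}$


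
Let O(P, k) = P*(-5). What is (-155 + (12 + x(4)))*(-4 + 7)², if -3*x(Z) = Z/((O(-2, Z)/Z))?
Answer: -6459/5 ≈ -1291.8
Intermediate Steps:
O(P, k) = -5*P
x(Z) = -Z²/30 (x(Z) = -Z/(3*((-5*(-2))/Z)) = -Z/(3*(10/Z)) = -Z*Z/10/3 = -Z²/30)
(-155 + (12 + x(4)))*(-4 + 7)² = (-155 + (12 - 1/30*4²))*(-4 + 7)² = (-155 + (12 - 1/30*16))*3² = (-155 + (12 - 8/15))*9 = (-155 + 172/15)*9 = -2153/15*9 = -6459/5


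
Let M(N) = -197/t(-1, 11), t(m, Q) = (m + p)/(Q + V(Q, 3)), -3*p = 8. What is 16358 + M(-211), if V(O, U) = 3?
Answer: 188212/11 ≈ 17110.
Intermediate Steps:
p = -8/3 (p = -1/3*8 = -8/3 ≈ -2.6667)
t(m, Q) = (-8/3 + m)/(3 + Q) (t(m, Q) = (m - 8/3)/(Q + 3) = (-8/3 + m)/(3 + Q))
M(N) = 8274/11 (M(N) = -197*(3 + 11)/(-8/3 - 1) = -197/(-11/3/14) = -197/((1/14)*(-11/3)) = -197/(-11/42) = -197*(-42/11) = 8274/11)
16358 + M(-211) = 16358 + 8274/11 = 188212/11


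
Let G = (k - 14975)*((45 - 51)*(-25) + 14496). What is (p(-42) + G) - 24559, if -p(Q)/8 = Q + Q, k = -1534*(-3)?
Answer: -151946845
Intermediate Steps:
k = 4602
p(Q) = -16*Q (p(Q) = -8*(Q + Q) = -16*Q)
G = -151922958 (G = (4602 - 14975)*((45 - 51)*(-25) + 14496) = -10373*(-6*(-25) + 14496) = -10373*(150 + 14496) = -10373*14646 = -151922958)
(p(-42) + G) - 24559 = (-16*(-42) - 151922958) - 24559 = (672 - 151922958) - 24559 = -151922286 - 24559 = -151946845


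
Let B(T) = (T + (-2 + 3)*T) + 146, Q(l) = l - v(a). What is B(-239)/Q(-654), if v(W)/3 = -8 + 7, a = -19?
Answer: 332/651 ≈ 0.50998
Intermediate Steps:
v(W) = -3 (v(W) = 3*(-8 + 7) = 3*(-1) = -3)
Q(l) = 3 + l (Q(l) = l - 1*(-3) = l + 3 = 3 + l)
B(T) = 146 + 2*T (B(T) = (T + 1*T) + 146 = (T + T) + 146 = 2*T + 146 = 146 + 2*T)
B(-239)/Q(-654) = (146 + 2*(-239))/(3 - 654) = (146 - 478)/(-651) = -332*(-1/651) = 332/651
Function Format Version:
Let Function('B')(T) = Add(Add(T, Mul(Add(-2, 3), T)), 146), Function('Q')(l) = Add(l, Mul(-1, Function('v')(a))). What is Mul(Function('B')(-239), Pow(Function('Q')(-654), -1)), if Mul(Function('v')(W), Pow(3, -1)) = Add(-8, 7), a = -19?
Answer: Rational(332, 651) ≈ 0.50998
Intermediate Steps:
Function('v')(W) = -3 (Function('v')(W) = Mul(3, Add(-8, 7)) = Mul(3, -1) = -3)
Function('Q')(l) = Add(3, l) (Function('Q')(l) = Add(l, Mul(-1, -3)) = Add(l, 3) = Add(3, l))
Function('B')(T) = Add(146, Mul(2, T)) (Function('B')(T) = Add(Add(T, Mul(1, T)), 146) = Add(Add(T, T), 146) = Add(Mul(2, T), 146) = Add(146, Mul(2, T)))
Mul(Function('B')(-239), Pow(Function('Q')(-654), -1)) = Mul(Add(146, Mul(2, -239)), Pow(Add(3, -654), -1)) = Mul(Add(146, -478), Pow(-651, -1)) = Mul(-332, Rational(-1, 651)) = Rational(332, 651)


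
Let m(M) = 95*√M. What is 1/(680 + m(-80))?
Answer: 17/29610 - 19*I*√5/59220 ≈ 0.00057413 - 0.00071741*I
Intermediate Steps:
1/(680 + m(-80)) = 1/(680 + 95*√(-80)) = 1/(680 + 95*(4*I*√5)) = 1/(680 + 380*I*√5)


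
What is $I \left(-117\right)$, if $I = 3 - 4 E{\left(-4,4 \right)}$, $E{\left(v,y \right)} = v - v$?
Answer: $-351$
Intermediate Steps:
$E{\left(v,y \right)} = 0$
$I = 3$ ($I = 3 - 0 = 3 + 0 = 3$)
$I \left(-117\right) = 3 \left(-117\right) = -351$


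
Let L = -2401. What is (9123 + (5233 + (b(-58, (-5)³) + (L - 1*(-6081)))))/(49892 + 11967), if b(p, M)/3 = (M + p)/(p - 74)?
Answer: 793767/2721796 ≈ 0.29163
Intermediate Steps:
b(p, M) = 3*(M + p)/(-74 + p) (b(p, M) = 3*((M + p)/(p - 74)) = 3*((M + p)/(-74 + p)) = 3*(M + p)/(-74 + p))
(9123 + (5233 + (b(-58, (-5)³) + (L - 1*(-6081)))))/(49892 + 11967) = (9123 + (5233 + (3*((-5)³ - 58)/(-74 - 58) + (-2401 - 1*(-6081)))))/(49892 + 11967) = (9123 + (5233 + (3*(-125 - 58)/(-132) + (-2401 + 6081))))/61859 = (9123 + (5233 + (3*(-1/132)*(-183) + 3680)))*(1/61859) = (9123 + (5233 + (183/44 + 3680)))*(1/61859) = (9123 + (5233 + 162103/44))*(1/61859) = (9123 + 392355/44)*(1/61859) = (793767/44)*(1/61859) = 793767/2721796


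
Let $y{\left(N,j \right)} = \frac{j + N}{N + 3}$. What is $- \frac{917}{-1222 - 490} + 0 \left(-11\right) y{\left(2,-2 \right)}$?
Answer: $\frac{917}{1712} \approx 0.53563$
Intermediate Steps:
$y{\left(N,j \right)} = \frac{N + j}{3 + N}$
$- \frac{917}{-1222 - 490} + 0 \left(-11\right) y{\left(2,-2 \right)} = - \frac{917}{-1222 - 490} + 0 \left(-11\right) \frac{2 - 2}{3 + 2} = - \frac{917}{-1712} + 0 \cdot \frac{1}{5} \cdot 0 = \left(-917\right) \left(- \frac{1}{1712}\right) + 0 \cdot \frac{1}{5} \cdot 0 = \frac{917}{1712} + 0 \cdot 0 = \frac{917}{1712} + 0 = \frac{917}{1712}$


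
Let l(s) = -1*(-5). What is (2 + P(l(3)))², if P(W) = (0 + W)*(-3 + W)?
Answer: 144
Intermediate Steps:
l(s) = 5
P(W) = W*(-3 + W)
(2 + P(l(3)))² = (2 + 5*(-3 + 5))² = (2 + 5*2)² = (2 + 10)² = 12² = 144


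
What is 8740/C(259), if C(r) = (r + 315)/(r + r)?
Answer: 323380/41 ≈ 7887.3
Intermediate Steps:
C(r) = (315 + r)/(2*r) (C(r) = (315 + r)/((2*r)) = (315 + r)*(1/(2*r)) = (315 + r)/(2*r))
8740/C(259) = 8740/(((½)*(315 + 259)/259)) = 8740/(((½)*(1/259)*574)) = 8740/(41/37) = 8740*(37/41) = 323380/41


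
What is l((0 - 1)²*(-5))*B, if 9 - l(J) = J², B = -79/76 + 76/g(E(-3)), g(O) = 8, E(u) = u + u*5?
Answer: -2572/19 ≈ -135.37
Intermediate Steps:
E(u) = 6*u (E(u) = u + 5*u = 6*u)
B = 643/76 (B = -79/76 + 76/8 = -79*1/76 + 76*(⅛) = -79/76 + 19/2 = 643/76 ≈ 8.4605)
l(J) = 9 - J²
l((0 - 1)²*(-5))*B = (9 - ((0 - 1)²*(-5))²)*(643/76) = (9 - ((-1)²*(-5))²)*(643/76) = (9 - (1*(-5))²)*(643/76) = (9 - 1*(-5)²)*(643/76) = (9 - 1*25)*(643/76) = (9 - 25)*(643/76) = -16*643/76 = -2572/19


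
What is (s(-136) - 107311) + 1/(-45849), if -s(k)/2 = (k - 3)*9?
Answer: -4805387842/45849 ≈ -1.0481e+5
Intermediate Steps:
s(k) = 54 - 18*k (s(k) = -2*(k - 3)*9 = -2*(-3 + k)*9 = -2*(-27 + 9*k) = 54 - 18*k)
(s(-136) - 107311) + 1/(-45849) = ((54 - 18*(-136)) - 107311) + 1/(-45849) = ((54 + 2448) - 107311) - 1/45849 = (2502 - 107311) - 1/45849 = -104809 - 1/45849 = -4805387842/45849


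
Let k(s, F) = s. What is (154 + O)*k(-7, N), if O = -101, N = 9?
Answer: -371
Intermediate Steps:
(154 + O)*k(-7, N) = (154 - 101)*(-7) = 53*(-7) = -371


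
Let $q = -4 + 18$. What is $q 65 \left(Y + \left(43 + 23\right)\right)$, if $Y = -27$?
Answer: $35490$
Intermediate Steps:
$q = 14$
$q 65 \left(Y + \left(43 + 23\right)\right) = 14 \cdot 65 \left(-27 + \left(43 + 23\right)\right) = 910 \left(-27 + 66\right) = 910 \cdot 39 = 35490$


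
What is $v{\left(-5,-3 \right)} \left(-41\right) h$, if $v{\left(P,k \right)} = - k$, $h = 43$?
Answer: $-5289$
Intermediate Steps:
$v{\left(-5,-3 \right)} \left(-41\right) h = \left(-1\right) \left(-3\right) \left(-41\right) 43 = 3 \left(-41\right) 43 = \left(-123\right) 43 = -5289$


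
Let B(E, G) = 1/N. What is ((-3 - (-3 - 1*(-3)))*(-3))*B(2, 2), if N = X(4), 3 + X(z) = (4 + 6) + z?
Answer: 9/11 ≈ 0.81818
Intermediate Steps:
X(z) = 7 + z (X(z) = -3 + ((4 + 6) + z) = -3 + (10 + z) = 7 + z)
N = 11 (N = 7 + 4 = 11)
B(E, G) = 1/11
((-3 - (-3 - 1*(-3)))*(-3))*B(2, 2) = ((-3 - (-3 - 1*(-3)))*(-3))*(1/11) = ((-3 - (-3 + 3))*(-3))*(1/11) = ((-3 - 1*0)*(-3))*(1/11) = ((-3 + 0)*(-3))*(1/11) = -3*(-3)*(1/11) = 9*(1/11) = 9/11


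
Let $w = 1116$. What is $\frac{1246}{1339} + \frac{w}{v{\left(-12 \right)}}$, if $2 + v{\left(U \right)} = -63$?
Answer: $- \frac{108718}{6695} \approx -16.239$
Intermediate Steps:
$v{\left(U \right)} = -65$ ($v{\left(U \right)} = -2 - 63 = -65$)
$\frac{1246}{1339} + \frac{w}{v{\left(-12 \right)}} = \frac{1246}{1339} + \frac{1116}{-65} = 1246 \cdot \frac{1}{1339} + 1116 \left(- \frac{1}{65}\right) = \frac{1246}{1339} - \frac{1116}{65} = - \frac{108718}{6695}$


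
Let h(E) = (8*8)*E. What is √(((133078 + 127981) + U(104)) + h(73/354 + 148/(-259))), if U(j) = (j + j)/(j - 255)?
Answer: √9136797500928531/187089 ≈ 510.92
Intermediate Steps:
U(j) = 2*j/(-255 + j) (U(j) = (2*j)/(-255 + j) = 2*j/(-255 + j))
h(E) = 64*E
√(((133078 + 127981) + U(104)) + h(73/354 + 148/(-259))) = √(((133078 + 127981) + 2*104/(-255 + 104)) + 64*(73/354 + 148/(-259))) = √((261059 + 2*104/(-151)) + 64*(73*(1/354) + 148*(-1/259))) = √((261059 + 2*104*(-1/151)) + 64*(73/354 - 4/7)) = √((261059 - 208/151) + 64*(-905/2478)) = √(39419701/151 - 28960/1239) = √(48836636579/187089) = √9136797500928531/187089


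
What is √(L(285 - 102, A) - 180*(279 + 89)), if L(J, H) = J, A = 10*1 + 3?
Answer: I*√66057 ≈ 257.02*I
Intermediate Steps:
A = 13 (A = 10 + 3 = 13)
√(L(285 - 102, A) - 180*(279 + 89)) = √((285 - 102) - 180*(279 + 89)) = √(183 - 180*368) = √(183 - 66240) = √(-66057) = I*√66057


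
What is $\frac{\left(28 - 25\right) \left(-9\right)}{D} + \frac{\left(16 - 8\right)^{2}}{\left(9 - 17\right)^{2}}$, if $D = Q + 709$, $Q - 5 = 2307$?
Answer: $\frac{998}{1007} \approx 0.99106$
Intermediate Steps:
$Q = 2312$ ($Q = 5 + 2307 = 2312$)
$D = 3021$ ($D = 2312 + 709 = 3021$)
$\frac{\left(28 - 25\right) \left(-9\right)}{D} + \frac{\left(16 - 8\right)^{2}}{\left(9 - 17\right)^{2}} = \frac{\left(28 - 25\right) \left(-9\right)}{3021} + \frac{\left(16 - 8\right)^{2}}{\left(9 - 17\right)^{2}} = 3 \left(-9\right) \frac{1}{3021} + \frac{8^{2}}{\left(-8\right)^{2}} = \left(-27\right) \frac{1}{3021} + \frac{64}{64} = - \frac{9}{1007} + 64 \cdot \frac{1}{64} = - \frac{9}{1007} + 1 = \frac{998}{1007}$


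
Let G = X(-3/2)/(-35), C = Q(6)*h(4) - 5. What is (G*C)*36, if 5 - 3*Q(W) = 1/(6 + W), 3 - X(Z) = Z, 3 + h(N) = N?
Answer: 1089/70 ≈ 15.557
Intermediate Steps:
h(N) = -3 + N
X(Z) = 3 - Z
Q(W) = 5/3 - 1/(3*(6 + W))
C = -121/36 (C = ((29 + 5*6)/(3*(6 + 6)))*(-3 + 4) - 5 = ((⅓)*(29 + 30)/12)*1 - 5 = ((⅓)*(1/12)*59)*1 - 5 = (59/36)*1 - 5 = 59/36 - 5 = -121/36 ≈ -3.3611)
G = -9/70 (G = (3 - (-3)/2)/(-35) = (3 - (-3)/2)*(-1/35) = (3 - 1*(-3/2))*(-1/35) = (3 + 3/2)*(-1/35) = (9/2)*(-1/35) = -9/70 ≈ -0.12857)
(G*C)*36 = -9/70*(-121/36)*36 = (121/280)*36 = 1089/70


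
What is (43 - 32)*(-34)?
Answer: -374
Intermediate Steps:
(43 - 32)*(-34) = 11*(-34) = -374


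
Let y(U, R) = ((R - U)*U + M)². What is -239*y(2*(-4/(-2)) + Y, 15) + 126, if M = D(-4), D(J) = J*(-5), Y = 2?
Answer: -1308638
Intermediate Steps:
D(J) = -5*J
M = 20 (M = -5*(-4) = 20)
y(U, R) = (20 + U*(R - U))² (y(U, R) = ((R - U)*U + 20)² = (U*(R - U) + 20)² = (20 + U*(R - U))²)
-239*y(2*(-4/(-2)) + Y, 15) + 126 = -239*(20 - (2*(-4/(-2)) + 2)² + 15*(2*(-4/(-2)) + 2))² + 126 = -239*(20 - (2*(-4*(-½)) + 2)² + 15*(2*(-4*(-½)) + 2))² + 126 = -239*(20 - (2*2 + 2)² + 15*(2*2 + 2))² + 126 = -239*(20 - (4 + 2)² + 15*(4 + 2))² + 126 = -239*(20 - 1*6² + 15*6)² + 126 = -239*(20 - 1*36 + 90)² + 126 = -239*(20 - 36 + 90)² + 126 = -239*74² + 126 = -239*5476 + 126 = -1308764 + 126 = -1308638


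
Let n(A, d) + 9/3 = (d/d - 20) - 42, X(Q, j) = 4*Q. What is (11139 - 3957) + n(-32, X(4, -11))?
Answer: 7118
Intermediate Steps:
n(A, d) = -64 (n(A, d) = -3 + ((d/d - 20) - 42) = -3 + ((1 - 20) - 42) = -3 + (-19 - 42) = -3 - 61 = -64)
(11139 - 3957) + n(-32, X(4, -11)) = (11139 - 3957) - 64 = 7182 - 64 = 7118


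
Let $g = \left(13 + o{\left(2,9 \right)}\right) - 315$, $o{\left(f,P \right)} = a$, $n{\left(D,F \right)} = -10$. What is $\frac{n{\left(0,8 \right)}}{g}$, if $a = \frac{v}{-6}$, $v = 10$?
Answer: $\frac{30}{911} \approx 0.032931$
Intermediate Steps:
$a = - \frac{5}{3}$ ($a = \frac{10}{-6} = 10 \left(- \frac{1}{6}\right) = - \frac{5}{3} \approx -1.6667$)
$o{\left(f,P \right)} = - \frac{5}{3}$
$g = - \frac{911}{3}$ ($g = \left(13 - \frac{5}{3}\right) - 315 = \frac{34}{3} - 315 = - \frac{911}{3} \approx -303.67$)
$\frac{n{\left(0,8 \right)}}{g} = - \frac{10}{- \frac{911}{3}} = \left(-10\right) \left(- \frac{3}{911}\right) = \frac{30}{911}$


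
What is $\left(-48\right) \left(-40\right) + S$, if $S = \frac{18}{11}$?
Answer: $\frac{21138}{11} \approx 1921.6$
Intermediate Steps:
$S = \frac{18}{11}$ ($S = 18 \cdot \frac{1}{11} = \frac{18}{11} \approx 1.6364$)
$\left(-48\right) \left(-40\right) + S = \left(-48\right) \left(-40\right) + \frac{18}{11} = 1920 + \frac{18}{11} = \frac{21138}{11}$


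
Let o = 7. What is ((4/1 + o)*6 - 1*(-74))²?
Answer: 19600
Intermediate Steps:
((4/1 + o)*6 - 1*(-74))² = ((4/1 + 7)*6 - 1*(-74))² = ((4*1 + 7)*6 + 74)² = ((4 + 7)*6 + 74)² = (11*6 + 74)² = (66 + 74)² = 140² = 19600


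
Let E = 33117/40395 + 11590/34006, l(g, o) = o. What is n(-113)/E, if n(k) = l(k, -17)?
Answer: -3892071715/265725792 ≈ -14.647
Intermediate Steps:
n(k) = -17
E = 265725792/228945395 (E = 33117*(1/40395) + 11590*(1/34006) = 11039/13465 + 5795/17003 = 265725792/228945395 ≈ 1.1607)
n(-113)/E = -17/265725792/228945395 = -17*228945395/265725792 = -3892071715/265725792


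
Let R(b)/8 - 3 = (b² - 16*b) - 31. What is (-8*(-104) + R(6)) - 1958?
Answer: -1830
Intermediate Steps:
R(b) = -224 - 128*b + 8*b² (R(b) = 24 + 8*((b² - 16*b) - 31) = 24 + 8*(-31 + b² - 16*b) = 24 + (-248 - 128*b + 8*b²) = -224 - 128*b + 8*b²)
(-8*(-104) + R(6)) - 1958 = (-8*(-104) + (-224 - 128*6 + 8*6²)) - 1958 = (832 + (-224 - 768 + 8*36)) - 1958 = (832 + (-224 - 768 + 288)) - 1958 = (832 - 704) - 1958 = 128 - 1958 = -1830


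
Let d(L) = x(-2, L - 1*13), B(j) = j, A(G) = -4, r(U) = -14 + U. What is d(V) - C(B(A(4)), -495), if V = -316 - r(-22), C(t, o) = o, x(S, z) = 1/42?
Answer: 20791/42 ≈ 495.02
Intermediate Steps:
x(S, z) = 1/42
V = -280 (V = -316 - (-14 - 22) = -316 - 1*(-36) = -316 + 36 = -280)
d(L) = 1/42
d(V) - C(B(A(4)), -495) = 1/42 - 1*(-495) = 1/42 + 495 = 20791/42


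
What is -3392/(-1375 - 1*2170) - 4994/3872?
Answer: -207723/623920 ≈ -0.33293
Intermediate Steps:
-3392/(-1375 - 1*2170) - 4994/3872 = -3392/(-1375 - 2170) - 4994*1/3872 = -3392/(-3545) - 227/176 = -3392*(-1/3545) - 227/176 = 3392/3545 - 227/176 = -207723/623920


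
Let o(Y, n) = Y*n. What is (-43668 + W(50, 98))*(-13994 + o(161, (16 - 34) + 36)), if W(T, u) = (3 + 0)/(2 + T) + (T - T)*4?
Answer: 6299013342/13 ≈ 4.8454e+8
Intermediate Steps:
W(T, u) = 3/(2 + T) (W(T, u) = 3/(2 + T) + 0*4 = 3/(2 + T) + 0 = 3/(2 + T))
(-43668 + W(50, 98))*(-13994 + o(161, (16 - 34) + 36)) = (-43668 + 3/(2 + 50))*(-13994 + 161*((16 - 34) + 36)) = (-43668 + 3/52)*(-13994 + 161*(-18 + 36)) = (-43668 + 3*(1/52))*(-13994 + 161*18) = (-43668 + 3/52)*(-13994 + 2898) = -2270733/52*(-11096) = 6299013342/13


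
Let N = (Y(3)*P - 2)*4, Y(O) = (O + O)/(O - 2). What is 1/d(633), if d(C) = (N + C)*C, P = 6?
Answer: 1/486777 ≈ 2.0543e-6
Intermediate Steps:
Y(O) = 2*O/(-2 + O) (Y(O) = (2*O)/(-2 + O) = 2*O/(-2 + O))
N = 136 (N = ((2*3/(-2 + 3))*6 - 2)*4 = ((2*3/1)*6 - 2)*4 = ((2*3*1)*6 - 2)*4 = (6*6 - 2)*4 = (36 - 2)*4 = 34*4 = 136)
d(C) = C*(136 + C) (d(C) = (136 + C)*C = C*(136 + C))
1/d(633) = 1/(633*(136 + 633)) = 1/(633*769) = 1/486777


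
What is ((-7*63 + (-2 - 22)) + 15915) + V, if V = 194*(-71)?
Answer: 1676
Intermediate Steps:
V = -13774
((-7*63 + (-2 - 22)) + 15915) + V = ((-7*63 + (-2 - 22)) + 15915) - 13774 = ((-441 - 24) + 15915) - 13774 = (-465 + 15915) - 13774 = 15450 - 13774 = 1676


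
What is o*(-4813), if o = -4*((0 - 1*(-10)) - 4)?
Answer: 115512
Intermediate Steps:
o = -24 (o = -4*((0 + 10) - 4) = -4*(10 - 4) = -4*6 = -24)
o*(-4813) = -24*(-4813) = 115512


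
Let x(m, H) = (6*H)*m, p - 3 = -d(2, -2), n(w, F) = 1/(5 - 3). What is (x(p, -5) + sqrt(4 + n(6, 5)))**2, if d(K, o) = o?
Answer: 45009/2 - 450*sqrt(2) ≈ 21868.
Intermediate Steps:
n(w, F) = 1/2
p = 5 (p = 3 - 1*(-2) = 3 + 2 = 5)
x(m, H) = 6*H*m
(x(p, -5) + sqrt(4 + n(6, 5)))**2 = (6*(-5)*5 + sqrt(4 + 1/2))**2 = (-150 + sqrt(9/2))**2 = (-150 + 3*sqrt(2)/2)**2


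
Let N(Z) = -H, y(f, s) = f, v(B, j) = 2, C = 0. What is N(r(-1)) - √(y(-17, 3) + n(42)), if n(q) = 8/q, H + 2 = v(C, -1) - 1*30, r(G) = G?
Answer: 30 - I*√7413/21 ≈ 30.0 - 4.0999*I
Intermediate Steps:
H = -30 (H = -2 + (2 - 1*30) = -2 + (2 - 30) = -2 - 28 = -30)
N(Z) = 30 (N(Z) = -1*(-30) = 30)
N(r(-1)) - √(y(-17, 3) + n(42)) = 30 - √(-17 + 8/42) = 30 - √(-17 + 8*(1/42)) = 30 - √(-17 + 4/21) = 30 - √(-353/21) = 30 - I*√7413/21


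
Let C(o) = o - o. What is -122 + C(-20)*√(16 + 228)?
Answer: -122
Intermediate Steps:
C(o) = 0
-122 + C(-20)*√(16 + 228) = -122 + 0*√(16 + 228) = -122 + 0*√244 = -122 + 0*(2*√61) = -122 + 0 = -122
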